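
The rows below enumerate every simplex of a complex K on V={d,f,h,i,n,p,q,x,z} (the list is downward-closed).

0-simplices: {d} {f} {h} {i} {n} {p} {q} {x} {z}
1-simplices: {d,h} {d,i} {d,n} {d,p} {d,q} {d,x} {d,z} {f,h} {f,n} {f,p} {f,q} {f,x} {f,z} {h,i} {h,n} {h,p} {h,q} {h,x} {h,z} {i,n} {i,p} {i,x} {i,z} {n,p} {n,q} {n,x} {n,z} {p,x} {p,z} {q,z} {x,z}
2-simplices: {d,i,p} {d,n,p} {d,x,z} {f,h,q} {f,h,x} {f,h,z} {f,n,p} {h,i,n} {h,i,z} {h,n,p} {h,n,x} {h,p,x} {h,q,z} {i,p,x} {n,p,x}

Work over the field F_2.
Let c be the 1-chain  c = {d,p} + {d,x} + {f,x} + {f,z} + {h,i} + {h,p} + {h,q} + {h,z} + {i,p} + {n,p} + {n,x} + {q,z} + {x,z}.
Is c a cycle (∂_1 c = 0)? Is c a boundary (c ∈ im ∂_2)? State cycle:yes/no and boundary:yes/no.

cycle:yes boundary:no

n_0=9 n_1=31 n_2=15  [Z2]
∂1: piv[dh,di,dn,dp,dq,dx,dz,fh] rk=8  ker:fn,fp,fq,fx,fz,hi,hn,hp,hq,hx,hz,in,ip,ix,iz,np,nq,nx,nz,px,pz,qz,xz
∂2: piv[dip,dnp,dxz,fhq,fhx,fhz,fnp,hin,hiz,hnp,hnx,hpx,hqz,ipx] rk=14  ker:npx
∂1c = 0
c vs im∂2: residual ≠ 0 ⇒ not boundary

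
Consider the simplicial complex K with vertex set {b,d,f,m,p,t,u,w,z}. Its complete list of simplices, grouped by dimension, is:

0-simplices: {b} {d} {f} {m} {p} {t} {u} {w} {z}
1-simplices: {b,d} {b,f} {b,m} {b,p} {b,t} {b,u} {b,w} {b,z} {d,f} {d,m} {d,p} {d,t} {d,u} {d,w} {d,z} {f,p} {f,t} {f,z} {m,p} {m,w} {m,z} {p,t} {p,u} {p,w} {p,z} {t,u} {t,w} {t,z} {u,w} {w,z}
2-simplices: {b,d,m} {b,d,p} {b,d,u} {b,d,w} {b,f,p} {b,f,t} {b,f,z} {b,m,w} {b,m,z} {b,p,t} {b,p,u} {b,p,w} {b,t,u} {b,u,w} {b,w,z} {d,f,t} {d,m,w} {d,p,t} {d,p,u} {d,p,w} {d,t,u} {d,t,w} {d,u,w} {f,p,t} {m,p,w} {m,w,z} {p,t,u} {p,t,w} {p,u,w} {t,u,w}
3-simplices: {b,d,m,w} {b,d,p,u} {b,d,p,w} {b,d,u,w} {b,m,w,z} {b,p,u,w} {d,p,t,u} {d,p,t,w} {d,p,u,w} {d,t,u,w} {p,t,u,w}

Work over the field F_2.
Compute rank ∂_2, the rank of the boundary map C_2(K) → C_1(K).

n_0=9 n_1=30 n_2=30 n_3=11  [Z2]
∂1: piv[bd,bf,bm,bp,bt,bu,bw,bz] rk=8  ker:df,dm,dp,dt,du,dw,dz,fp,ft,fz,mp,mw,mz,pt,pu,pw,pz,tu,tw,tz,uw,wz
∂2: piv[bdm,bdp,bdu,bdw,bfp,bft,bfz,bmw,bmz,bpt,bpu,bpw,btu,buw,bwz,dft,dpt,dtw,mpw] rk=19  ker:dmw,dpu,dpw,dtu,duw,fpt,mwz,ptu,ptw,puw,tuw
∂3: piv[bdmw,bdpu,bdpw,bduw,bmwz,bpuw,dptu,dptw,dtuw] rk=9  ker:dpuw,ptuw
rk∂_2=19

rank∂_2=19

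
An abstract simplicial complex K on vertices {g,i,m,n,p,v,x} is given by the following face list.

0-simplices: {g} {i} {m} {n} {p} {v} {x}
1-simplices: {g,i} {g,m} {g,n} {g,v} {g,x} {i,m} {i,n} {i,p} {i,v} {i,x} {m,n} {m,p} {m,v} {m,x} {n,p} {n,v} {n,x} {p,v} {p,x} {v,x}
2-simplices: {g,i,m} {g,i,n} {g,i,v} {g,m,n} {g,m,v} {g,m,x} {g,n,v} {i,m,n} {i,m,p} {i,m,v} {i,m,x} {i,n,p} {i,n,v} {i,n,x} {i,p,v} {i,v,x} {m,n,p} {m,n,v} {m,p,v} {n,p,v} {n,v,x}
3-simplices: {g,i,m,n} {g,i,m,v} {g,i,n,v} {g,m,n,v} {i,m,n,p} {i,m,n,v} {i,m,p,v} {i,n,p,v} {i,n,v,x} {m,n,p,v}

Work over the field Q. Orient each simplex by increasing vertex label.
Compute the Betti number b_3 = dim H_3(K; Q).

n_0=7 n_1=20 n_2=21 n_3=10  [Q]
∂1: piv[gi,gm,gn,gv,gx,ip] rk=6  ker:im,in,iv,ix,mn,mp,mv,mx,np,nv,nx,pv,px,vx
∂2: piv[gim,gin,giv,gmn,gmv,gmx,gnv,imp,imx,inp,inx,ipv,ivx] rk=13  ker:imn,imv,inv,mnp,mnv,mpv,npv,nvx
∂3: piv[gimn,gimv,ginv,gmnv,imnp,impv,inpv,invx] rk=8  ker:imnv,mnpv
b_3=(10−8)−0=2

b_3=2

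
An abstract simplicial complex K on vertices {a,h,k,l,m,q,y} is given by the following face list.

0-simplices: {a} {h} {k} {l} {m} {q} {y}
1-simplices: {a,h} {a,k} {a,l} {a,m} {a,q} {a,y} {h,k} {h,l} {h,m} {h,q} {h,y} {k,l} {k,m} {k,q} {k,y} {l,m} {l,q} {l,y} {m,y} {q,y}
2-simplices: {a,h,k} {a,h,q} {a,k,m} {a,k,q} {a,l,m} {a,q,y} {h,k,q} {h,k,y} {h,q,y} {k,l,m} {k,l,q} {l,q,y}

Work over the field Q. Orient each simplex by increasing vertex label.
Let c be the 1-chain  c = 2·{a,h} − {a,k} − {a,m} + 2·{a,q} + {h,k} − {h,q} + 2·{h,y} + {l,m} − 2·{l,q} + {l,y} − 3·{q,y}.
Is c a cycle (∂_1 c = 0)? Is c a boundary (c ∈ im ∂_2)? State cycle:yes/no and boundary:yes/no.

cycle:no boundary:no

n_0=7 n_1=20 n_2=12  [Q]
∂1: piv[ah,ak,al,am,aq,ay] rk=6  ker:hk,hl,hm,hq,hy,kl,km,kq,ky,lm,lq,ly,my,qy
∂2: piv[ahk,ahq,akm,akq,alm,aqy,hky,hqy,klm,klq,lqy] rk=11  ker:hkq
∂1c = −2·{a} + 2·{q}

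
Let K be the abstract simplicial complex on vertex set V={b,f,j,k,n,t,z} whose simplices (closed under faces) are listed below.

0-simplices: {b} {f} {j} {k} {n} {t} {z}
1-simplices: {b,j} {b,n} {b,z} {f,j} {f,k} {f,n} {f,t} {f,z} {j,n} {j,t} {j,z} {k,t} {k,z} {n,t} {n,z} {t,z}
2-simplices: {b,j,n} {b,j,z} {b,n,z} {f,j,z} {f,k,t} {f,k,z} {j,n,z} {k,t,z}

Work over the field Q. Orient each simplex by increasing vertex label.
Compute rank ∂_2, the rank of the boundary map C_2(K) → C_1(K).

n_0=7 n_1=16 n_2=8  [Q]
∂1: piv[bj,bn,bz,fj,fk,ft] rk=6  ker:fn,fz,jn,jt,jz,kt,kz,nt,nz,tz
∂2: piv[bjn,bjz,bnz,fjz,fkt,fkz,ktz] rk=7  ker:jnz
rk∂_2=7

rank∂_2=7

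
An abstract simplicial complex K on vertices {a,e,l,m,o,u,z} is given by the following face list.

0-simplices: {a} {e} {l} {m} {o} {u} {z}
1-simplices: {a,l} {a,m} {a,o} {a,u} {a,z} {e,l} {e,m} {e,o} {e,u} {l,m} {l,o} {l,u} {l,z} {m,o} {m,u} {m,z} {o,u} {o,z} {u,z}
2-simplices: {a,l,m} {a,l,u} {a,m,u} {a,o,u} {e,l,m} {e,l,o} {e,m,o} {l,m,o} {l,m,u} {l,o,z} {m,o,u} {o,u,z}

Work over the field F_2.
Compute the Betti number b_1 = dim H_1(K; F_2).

n_0=7 n_1=19 n_2=12  [Z2]
∂1: piv[al,am,ao,au,az,el] rk=6  ker:em,eo,eu,lm,lo,lu,lz,mo,mu,mz,ou,oz,uz
∂2: piv[alm,alu,amu,aou,elm,elo,emo,loz,mou,ouz] rk=10  ker:lmo,lmu
b_1=(19−6)−10=3

b_1=3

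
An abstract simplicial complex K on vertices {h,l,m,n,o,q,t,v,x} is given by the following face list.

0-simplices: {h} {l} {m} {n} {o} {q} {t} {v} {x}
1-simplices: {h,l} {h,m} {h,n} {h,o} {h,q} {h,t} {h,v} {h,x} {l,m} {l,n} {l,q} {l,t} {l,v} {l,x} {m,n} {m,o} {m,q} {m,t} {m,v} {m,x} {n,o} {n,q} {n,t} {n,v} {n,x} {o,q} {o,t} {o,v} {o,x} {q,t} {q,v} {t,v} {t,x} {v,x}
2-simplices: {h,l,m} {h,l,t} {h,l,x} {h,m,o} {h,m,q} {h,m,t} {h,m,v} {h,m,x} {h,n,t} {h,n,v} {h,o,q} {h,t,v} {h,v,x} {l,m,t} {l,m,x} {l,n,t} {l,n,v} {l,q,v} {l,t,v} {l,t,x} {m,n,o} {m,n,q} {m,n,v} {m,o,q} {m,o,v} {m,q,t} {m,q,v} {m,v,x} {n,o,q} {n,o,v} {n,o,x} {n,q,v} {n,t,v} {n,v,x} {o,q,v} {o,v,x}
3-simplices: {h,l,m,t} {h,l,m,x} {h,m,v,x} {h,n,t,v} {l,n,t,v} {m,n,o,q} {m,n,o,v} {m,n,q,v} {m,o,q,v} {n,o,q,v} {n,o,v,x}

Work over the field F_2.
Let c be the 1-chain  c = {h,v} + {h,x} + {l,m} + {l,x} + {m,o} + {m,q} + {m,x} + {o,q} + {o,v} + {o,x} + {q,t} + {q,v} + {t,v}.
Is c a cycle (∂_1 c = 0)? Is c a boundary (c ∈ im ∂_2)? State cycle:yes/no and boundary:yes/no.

n_0=9 n_1=34 n_2=36 n_3=11  [Z2]
∂1: piv[hl,hm,hn,ho,hq,ht,hv,hx] rk=8  ker:lm,ln,lq,lt,lv,lx,mn,mo,mq,mt,mv,mx,no,nq,nt,nv,nx,oq,ot,ov,ox,qt,qv,tv,tx,vx
∂2: piv[hlm,hlt,hlx,hmo,hmq,hmt,hmv,hmx,hnt,hnv,hoq,htv,hvx,lnt,lnv,lqv,ltx,mno,mnq,mnv,mov,mqt,mqv,nox,nvx] rk=25  ker:lmt,lmx,ltv,moq,mvx,noq,nov,nqv,ntv,oqv,ovx
∂3: piv[hlmt,hlmx,hmvx,hntv,lntv,mnoq,mnov,mnqv,moqv,novx] rk=10  ker:noqv
∂1c = 0
c vs im∂2: reduces to 0 ⇒ boundary

cycle:yes boundary:yes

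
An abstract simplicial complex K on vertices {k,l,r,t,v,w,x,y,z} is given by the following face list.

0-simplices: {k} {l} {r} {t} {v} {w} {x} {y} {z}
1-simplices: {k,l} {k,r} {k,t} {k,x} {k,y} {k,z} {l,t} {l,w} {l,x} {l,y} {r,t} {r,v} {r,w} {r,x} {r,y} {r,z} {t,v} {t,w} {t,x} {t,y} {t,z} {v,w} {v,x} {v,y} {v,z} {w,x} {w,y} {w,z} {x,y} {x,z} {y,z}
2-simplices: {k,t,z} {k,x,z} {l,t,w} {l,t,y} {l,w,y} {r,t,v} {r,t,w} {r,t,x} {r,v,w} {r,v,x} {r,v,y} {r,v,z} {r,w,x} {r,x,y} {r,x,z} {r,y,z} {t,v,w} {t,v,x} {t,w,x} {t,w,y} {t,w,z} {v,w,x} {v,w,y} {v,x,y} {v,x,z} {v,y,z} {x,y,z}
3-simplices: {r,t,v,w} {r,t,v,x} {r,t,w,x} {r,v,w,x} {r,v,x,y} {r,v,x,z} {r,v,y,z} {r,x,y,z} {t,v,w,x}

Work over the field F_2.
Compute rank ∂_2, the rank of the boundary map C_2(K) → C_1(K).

rank∂_2=18

n_0=9 n_1=31 n_2=27 n_3=9  [Z2]
∂1: piv[kl,kr,kt,kx,ky,kz,lw,rv] rk=8  ker:lt,lx,ly,rt,rw,rx,ry,rz,tv,tw,tx,ty,tz,vw,vx,vy,vz,wx,wy,wz,xy,xz,yz
∂2: piv[ktz,kxz,ltw,lty,lwy,rtv,rtw,rtx,rvw,rvx,rvy,rvz,rwx,rxy,rxz,ryz,twz,vwy] rk=18  ker:tvw,tvx,twx,twy,vwx,vxy,vxz,vyz,xyz
∂3: piv[rtvw,rtvx,rtwx,rvwx,rvxy,rvxz,rvyz,rxyz] rk=8  ker:tvwx
rk∂_2=18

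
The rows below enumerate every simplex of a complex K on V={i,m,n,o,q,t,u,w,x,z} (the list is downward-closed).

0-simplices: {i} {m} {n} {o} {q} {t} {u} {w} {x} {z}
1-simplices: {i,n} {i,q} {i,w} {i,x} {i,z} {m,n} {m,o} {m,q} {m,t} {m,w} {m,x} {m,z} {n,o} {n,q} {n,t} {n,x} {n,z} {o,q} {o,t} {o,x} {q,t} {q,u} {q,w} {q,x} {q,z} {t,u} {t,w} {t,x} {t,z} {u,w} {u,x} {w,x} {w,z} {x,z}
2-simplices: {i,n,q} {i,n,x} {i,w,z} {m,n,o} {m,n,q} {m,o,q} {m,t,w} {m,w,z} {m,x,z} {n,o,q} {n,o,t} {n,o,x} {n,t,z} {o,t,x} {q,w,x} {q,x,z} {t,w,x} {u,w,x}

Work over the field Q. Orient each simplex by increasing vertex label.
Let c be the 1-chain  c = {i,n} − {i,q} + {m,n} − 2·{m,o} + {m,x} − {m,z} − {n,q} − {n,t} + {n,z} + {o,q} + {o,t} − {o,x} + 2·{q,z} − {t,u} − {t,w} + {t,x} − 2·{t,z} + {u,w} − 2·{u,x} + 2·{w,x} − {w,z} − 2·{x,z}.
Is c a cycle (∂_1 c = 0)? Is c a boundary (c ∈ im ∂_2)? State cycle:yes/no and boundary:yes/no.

n_0=10 n_1=34 n_2=18  [Q]
∂1: piv[in,iq,iw,ix,iz,mn,mo,mt,qu] rk=9  ker:mq,mw,mx,mz,no,nq,nt,nx,nz,oq,ot,ox,qt,qw,qx,qz,tu,tw,tx,tz,uw,ux,wx,wz,xz
∂2: piv[inq,inx,iwz,mno,mnq,moq,mtw,mwz,mxz,not,nox,ntz,otx,qwx,qxz,twx,uwx] rk=17  ker:noq
∂1c = {m} + 3·{n} − 3·{o} − 3·{q} + 3·{t} − {w} + 3·{x} − 3·{z}

cycle:no boundary:no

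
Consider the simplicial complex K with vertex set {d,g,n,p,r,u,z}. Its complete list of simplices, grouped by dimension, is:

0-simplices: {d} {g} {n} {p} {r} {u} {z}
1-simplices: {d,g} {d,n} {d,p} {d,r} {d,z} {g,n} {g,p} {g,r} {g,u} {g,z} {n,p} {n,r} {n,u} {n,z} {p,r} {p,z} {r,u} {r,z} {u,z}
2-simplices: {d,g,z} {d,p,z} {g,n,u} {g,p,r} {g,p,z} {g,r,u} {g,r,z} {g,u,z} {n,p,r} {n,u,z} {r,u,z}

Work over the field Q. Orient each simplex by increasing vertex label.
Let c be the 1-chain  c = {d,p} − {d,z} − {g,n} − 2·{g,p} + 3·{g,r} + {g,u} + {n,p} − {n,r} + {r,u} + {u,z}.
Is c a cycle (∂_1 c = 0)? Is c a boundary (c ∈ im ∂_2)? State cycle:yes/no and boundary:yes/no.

cycle:no boundary:no

n_0=7 n_1=19 n_2=11  [Q]
∂1: piv[dg,dn,dp,dr,dz,gu] rk=6  ker:gn,gp,gr,gz,np,nr,nu,nz,pr,pz,ru,rz,uz
∂2: piv[dgz,dpz,gnu,gpr,gpz,gru,grz,guz,npr,nuz] rk=10  ker:ruz
∂1c = −{g} − {n} + {r} + {u}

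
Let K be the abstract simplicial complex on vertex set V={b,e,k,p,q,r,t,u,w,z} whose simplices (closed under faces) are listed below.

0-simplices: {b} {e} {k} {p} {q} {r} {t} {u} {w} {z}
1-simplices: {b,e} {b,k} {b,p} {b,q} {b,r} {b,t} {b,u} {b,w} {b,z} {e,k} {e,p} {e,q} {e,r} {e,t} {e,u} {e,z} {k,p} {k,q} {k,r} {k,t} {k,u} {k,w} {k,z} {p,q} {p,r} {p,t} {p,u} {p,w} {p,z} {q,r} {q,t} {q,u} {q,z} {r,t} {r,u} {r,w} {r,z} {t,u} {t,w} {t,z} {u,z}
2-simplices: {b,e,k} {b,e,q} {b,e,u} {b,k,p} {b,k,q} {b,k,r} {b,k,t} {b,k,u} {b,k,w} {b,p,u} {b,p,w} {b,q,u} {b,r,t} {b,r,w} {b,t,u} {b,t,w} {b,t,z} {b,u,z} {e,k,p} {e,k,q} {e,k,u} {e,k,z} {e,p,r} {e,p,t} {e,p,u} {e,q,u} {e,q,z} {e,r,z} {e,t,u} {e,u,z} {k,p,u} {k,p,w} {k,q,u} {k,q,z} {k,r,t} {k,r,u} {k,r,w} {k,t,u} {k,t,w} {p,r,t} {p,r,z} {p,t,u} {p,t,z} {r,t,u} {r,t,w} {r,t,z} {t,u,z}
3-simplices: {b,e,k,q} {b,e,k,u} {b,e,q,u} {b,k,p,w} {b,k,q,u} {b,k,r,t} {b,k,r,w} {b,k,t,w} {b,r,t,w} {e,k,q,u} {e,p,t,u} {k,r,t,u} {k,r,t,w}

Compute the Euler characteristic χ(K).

n_0=10 n_1=41 n_2=47 n_3=13
χ=+10−41+47−13=3

χ(K)=3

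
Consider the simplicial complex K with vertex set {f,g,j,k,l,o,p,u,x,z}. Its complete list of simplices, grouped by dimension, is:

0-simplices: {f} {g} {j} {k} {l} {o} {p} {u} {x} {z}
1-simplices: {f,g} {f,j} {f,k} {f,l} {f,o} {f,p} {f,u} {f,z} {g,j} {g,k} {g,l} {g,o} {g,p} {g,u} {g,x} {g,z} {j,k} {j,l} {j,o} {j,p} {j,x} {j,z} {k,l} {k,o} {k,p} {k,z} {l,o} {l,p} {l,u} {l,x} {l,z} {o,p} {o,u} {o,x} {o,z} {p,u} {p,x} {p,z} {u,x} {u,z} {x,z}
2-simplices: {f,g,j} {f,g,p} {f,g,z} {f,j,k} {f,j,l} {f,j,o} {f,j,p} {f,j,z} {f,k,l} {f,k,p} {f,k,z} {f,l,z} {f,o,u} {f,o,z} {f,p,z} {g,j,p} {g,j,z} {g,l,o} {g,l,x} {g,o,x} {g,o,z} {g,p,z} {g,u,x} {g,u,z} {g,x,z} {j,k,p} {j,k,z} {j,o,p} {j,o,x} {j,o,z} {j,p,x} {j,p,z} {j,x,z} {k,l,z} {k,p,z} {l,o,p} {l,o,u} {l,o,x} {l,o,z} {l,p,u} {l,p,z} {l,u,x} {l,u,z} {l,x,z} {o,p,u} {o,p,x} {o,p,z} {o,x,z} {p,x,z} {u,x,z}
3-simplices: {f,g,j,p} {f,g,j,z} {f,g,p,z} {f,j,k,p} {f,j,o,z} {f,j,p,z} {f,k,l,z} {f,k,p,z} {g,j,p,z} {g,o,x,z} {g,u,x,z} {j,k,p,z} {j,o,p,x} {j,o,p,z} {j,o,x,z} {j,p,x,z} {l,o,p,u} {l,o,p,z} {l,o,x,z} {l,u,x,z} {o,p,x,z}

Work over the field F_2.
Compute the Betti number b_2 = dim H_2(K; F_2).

b_2=1

n_0=10 n_1=41 n_2=50 n_3=21  [Z2]
∂1: piv[fg,fj,fk,fl,fo,fp,fu,fz,gx] rk=9  ker:gj,gk,gl,go,gp,gu,gz,jk,jl,jo,jp,jx,jz,kl,ko,kp,kz,lo,lp,lu,lx,lz,op,ou,ox,oz,pu,px,pz,ux,uz,xz
∂2: piv[fgj,fgp,fgz,fjk,fjl,fjo,fjp,fjz,fkl,fkp,fkz,flz,fou,foz,fpz,glo,glx,gox,goz,gux,guz,gxz,jop,jox,jpx,lop,lou,loz,lpu,lux] rk=30  ker:gjp,gjz,gpz,jkp,jkz,joz,jpz,jxz,klz,kpz,lox,lpz,luz,lxz,opu,opx,opz,oxz,pxz,uxz
∂3: piv[fgjp,fgjz,fgpz,fjkp,fjoz,fjpz,fklz,fkpz,goxz,guxz,jkpz,jopx,jopz,joxz,jpxz,lopu,lopz,loxz,luxz] rk=19  ker:gjpz,opxz
b_2=(50−30)−19=1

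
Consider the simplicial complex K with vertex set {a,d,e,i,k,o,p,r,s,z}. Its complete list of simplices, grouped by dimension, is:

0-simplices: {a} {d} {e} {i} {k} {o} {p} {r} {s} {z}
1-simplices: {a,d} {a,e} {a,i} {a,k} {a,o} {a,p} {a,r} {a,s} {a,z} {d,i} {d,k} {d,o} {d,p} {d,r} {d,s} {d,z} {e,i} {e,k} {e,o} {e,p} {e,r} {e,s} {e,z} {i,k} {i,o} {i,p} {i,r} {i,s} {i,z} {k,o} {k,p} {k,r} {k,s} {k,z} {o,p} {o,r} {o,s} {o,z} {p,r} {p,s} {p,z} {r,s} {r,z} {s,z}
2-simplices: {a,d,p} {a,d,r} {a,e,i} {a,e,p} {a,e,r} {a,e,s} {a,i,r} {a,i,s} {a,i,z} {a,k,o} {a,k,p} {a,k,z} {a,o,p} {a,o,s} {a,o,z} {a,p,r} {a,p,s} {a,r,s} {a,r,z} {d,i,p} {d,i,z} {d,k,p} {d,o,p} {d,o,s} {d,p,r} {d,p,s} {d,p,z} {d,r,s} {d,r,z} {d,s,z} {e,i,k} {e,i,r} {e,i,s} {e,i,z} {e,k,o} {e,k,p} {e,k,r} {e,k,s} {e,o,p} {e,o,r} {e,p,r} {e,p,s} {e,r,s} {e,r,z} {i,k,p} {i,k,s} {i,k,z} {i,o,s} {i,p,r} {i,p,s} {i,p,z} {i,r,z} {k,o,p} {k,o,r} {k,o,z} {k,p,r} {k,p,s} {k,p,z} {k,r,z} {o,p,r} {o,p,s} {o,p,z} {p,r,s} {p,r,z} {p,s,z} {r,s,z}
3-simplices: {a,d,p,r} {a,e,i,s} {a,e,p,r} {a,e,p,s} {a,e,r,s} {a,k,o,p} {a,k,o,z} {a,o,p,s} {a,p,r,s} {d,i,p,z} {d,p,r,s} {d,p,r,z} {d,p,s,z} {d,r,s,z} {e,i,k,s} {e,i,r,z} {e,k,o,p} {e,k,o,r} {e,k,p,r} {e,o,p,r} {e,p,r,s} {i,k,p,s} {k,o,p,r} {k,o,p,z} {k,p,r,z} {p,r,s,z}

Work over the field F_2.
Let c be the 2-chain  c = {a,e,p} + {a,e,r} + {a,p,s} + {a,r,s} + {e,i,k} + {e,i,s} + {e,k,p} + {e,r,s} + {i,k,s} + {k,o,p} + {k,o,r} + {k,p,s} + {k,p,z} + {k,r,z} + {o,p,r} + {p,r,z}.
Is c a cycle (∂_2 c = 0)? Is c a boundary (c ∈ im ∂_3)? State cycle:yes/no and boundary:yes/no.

n_0=10 n_1=44 n_2=66 n_3=26  [Z2]
∂1: piv[ad,ae,ai,ak,ao,ap,ar,as,az] rk=9  ker:di,dk,do,dp,dr,ds,dz,ei,ek,eo,ep,er,es,ez,ik,io,ip,ir,is,iz,ko,kp,kr,ks,kz,op,or,os,oz,pr,ps,pz,rs,rz,sz
∂2: piv[adp,adr,aei,aep,aer,aes,air,ais,aiz,ako,akp,akz,aop,aos,aoz,apr,aps,ars,arz,dip,diz,dkp,dop,dos,dpz,drz,dsz,eik,eiz,eko,ekp,ekr,eks,eor,ios] rk=35  ker:dpr,dps,drs,eir,eis,eop,epr,eps,ers,erz,ikp,iks,ikz,ipr,ips,ipz,irz,kop,kor,koz,kpr,kps,kpz,krz,opr,ops,opz,prs,prz,psz,rsz
∂3: piv[adpr,aeis,aepr,aeps,aers,akop,akoz,aops,aprs,dipz,dprs,dprz,dpsz,drsz,eiks,eirz,ekop,ekor,ekpr,eopr,ikps,kopz,kprz] rk=23  ker:eprs,kopr,prsz
∂2c = 0
c vs im∂3: residual ≠ 0 ⇒ not boundary

cycle:yes boundary:no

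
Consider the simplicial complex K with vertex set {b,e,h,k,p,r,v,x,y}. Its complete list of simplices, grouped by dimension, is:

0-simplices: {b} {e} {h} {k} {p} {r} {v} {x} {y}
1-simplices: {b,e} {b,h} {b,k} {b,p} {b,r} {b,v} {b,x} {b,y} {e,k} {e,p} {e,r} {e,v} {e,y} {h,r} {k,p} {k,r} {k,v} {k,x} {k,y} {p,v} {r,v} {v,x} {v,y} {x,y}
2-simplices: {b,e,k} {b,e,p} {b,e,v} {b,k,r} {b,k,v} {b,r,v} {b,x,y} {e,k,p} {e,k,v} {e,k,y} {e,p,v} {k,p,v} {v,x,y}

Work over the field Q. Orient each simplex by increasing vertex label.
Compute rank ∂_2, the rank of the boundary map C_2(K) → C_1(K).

n_0=9 n_1=24 n_2=13  [Q]
∂1: piv[be,bh,bk,bp,br,bv,bx,by] rk=8  ker:ek,ep,er,ev,ey,hr,kp,kr,kv,kx,ky,pv,rv,vx,vy,xy
∂2: piv[bek,bep,bev,bkr,bkv,brv,bxy,ekp,eky,epv,vxy] rk=11  ker:ekv,kpv
rk∂_2=11

rank∂_2=11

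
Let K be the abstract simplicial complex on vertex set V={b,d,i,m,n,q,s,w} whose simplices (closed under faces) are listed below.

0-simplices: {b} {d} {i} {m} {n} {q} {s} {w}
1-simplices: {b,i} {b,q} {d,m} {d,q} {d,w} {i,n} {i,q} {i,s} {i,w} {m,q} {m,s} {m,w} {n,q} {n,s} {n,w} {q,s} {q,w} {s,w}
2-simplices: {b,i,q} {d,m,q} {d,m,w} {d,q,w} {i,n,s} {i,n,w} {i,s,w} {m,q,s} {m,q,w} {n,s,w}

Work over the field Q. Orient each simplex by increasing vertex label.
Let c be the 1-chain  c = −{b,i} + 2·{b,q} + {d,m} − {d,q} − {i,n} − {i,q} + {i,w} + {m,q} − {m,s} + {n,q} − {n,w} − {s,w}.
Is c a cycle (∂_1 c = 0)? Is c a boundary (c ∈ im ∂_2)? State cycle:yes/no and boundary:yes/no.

cycle:no boundary:no

n_0=8 n_1=18 n_2=10  [Q]
∂1: piv[bi,bq,dm,dq,dw,in,is] rk=7  ker:iq,iw,mq,ms,mw,nq,ns,nw,qs,qw,sw
∂2: piv[biq,dmq,dmw,dqw,ins,inw,isw,mqs] rk=8  ker:mqw,nsw
∂1c = −{b} + {m} − {n} + 2·{q} − {w}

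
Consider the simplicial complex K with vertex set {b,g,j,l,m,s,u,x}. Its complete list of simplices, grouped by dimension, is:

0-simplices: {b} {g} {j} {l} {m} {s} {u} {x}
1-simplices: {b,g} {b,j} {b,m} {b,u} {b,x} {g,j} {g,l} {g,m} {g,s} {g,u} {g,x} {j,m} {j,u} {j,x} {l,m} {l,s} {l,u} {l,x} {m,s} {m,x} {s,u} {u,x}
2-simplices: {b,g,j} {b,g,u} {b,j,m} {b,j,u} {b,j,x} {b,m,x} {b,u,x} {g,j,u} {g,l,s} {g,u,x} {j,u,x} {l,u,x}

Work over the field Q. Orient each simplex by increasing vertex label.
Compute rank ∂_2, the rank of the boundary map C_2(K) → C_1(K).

rank∂_2=10

n_0=8 n_1=22 n_2=12  [Q]
∂1: piv[bg,bj,bm,bu,bx,gl,gs] rk=7  ker:gj,gm,gu,gx,jm,ju,jx,lm,ls,lu,lx,ms,mx,su,ux
∂2: piv[bgj,bgu,bjm,bju,bjx,bmx,bux,gls,gux,lux] rk=10  ker:gju,jux
rk∂_2=10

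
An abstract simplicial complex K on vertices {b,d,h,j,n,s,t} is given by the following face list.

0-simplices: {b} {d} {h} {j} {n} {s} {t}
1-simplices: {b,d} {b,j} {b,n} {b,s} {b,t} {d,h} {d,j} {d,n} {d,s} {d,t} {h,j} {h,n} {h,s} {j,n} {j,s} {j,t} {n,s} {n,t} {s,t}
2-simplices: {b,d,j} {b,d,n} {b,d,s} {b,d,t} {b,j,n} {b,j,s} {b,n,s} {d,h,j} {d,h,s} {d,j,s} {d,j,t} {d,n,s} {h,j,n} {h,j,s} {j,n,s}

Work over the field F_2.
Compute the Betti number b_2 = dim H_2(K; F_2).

b_2=4

n_0=7 n_1=19 n_2=15  [Z2]
∂1: piv[bd,bj,bn,bs,bt,dh] rk=6  ker:dj,dn,ds,dt,hj,hn,hs,jn,js,jt,ns,nt,st
∂2: piv[bdj,bdn,bds,bdt,bjn,bjs,bns,dhj,dhs,djt,hjn] rk=11  ker:djs,dns,hjs,jns
b_2=(15−11)−0=4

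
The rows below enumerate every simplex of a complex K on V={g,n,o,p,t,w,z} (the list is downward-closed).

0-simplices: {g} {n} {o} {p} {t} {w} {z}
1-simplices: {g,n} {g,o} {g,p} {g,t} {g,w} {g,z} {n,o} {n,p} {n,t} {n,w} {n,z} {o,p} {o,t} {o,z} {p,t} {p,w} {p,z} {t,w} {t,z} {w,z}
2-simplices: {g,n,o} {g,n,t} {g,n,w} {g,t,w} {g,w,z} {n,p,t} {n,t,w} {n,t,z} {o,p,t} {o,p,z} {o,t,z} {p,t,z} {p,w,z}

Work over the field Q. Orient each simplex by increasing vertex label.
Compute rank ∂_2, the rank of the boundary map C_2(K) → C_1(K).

rank∂_2=11

n_0=7 n_1=20 n_2=13  [Q]
∂1: piv[gn,go,gp,gt,gw,gz] rk=6  ker:no,np,nt,nw,nz,op,ot,oz,pt,pw,pz,tw,tz,wz
∂2: piv[gno,gnt,gnw,gtw,gwz,npt,ntz,opt,opz,otz,pwz] rk=11  ker:ntw,ptz
rk∂_2=11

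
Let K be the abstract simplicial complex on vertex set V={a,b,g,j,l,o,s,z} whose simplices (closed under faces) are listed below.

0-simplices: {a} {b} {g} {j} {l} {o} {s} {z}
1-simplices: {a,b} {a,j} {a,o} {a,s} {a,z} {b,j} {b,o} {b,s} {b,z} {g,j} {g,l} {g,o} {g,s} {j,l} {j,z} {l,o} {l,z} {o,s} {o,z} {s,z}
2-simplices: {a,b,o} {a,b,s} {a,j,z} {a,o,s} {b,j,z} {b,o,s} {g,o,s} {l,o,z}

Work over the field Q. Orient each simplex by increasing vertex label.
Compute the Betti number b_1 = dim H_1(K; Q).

n_0=8 n_1=20 n_2=8  [Q]
∂1: piv[ab,aj,ao,as,az,gj,gl] rk=7  ker:bj,bo,bs,bz,go,gs,jl,jz,lo,lz,os,oz,sz
∂2: piv[abo,abs,ajz,aos,bjz,gos,loz] rk=7  ker:bos
b_1=(20−7)−7=6

b_1=6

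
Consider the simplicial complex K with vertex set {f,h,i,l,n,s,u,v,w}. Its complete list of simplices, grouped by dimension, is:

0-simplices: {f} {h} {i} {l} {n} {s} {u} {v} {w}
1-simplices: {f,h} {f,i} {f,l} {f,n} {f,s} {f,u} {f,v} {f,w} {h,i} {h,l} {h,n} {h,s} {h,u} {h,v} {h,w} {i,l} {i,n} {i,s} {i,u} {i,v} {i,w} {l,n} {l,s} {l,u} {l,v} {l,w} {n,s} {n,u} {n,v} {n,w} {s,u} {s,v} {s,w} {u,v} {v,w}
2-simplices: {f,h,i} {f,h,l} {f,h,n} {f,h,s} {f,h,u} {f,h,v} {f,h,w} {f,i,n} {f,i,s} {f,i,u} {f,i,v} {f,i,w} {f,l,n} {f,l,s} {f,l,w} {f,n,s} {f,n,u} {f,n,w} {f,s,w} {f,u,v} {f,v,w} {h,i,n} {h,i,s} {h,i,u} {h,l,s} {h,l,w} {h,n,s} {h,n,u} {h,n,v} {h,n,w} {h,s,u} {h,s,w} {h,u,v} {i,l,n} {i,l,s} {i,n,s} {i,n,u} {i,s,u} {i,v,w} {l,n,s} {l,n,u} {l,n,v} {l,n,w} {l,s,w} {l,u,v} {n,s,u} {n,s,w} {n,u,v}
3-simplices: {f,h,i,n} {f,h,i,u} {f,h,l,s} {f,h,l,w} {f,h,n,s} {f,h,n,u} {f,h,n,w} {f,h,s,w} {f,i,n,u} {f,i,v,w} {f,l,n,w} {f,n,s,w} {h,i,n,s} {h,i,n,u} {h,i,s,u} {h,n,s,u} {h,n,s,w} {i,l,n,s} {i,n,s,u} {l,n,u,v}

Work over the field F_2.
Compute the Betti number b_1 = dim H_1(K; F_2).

b_1=1

n_0=9 n_1=35 n_2=48 n_3=20  [Z2]
∂1: piv[fh,fi,fl,fn,fs,fu,fv,fw] rk=8  ker:hi,hl,hn,hs,hu,hv,hw,il,in,is,iu,iv,iw,ln,ls,lu,lv,lw,ns,nu,nv,nw,su,sv,sw,uv,vw
∂2: piv[fhi,fhl,fhn,fhs,fhu,fhv,fhw,fin,fis,fiu,fiv,fiw,fln,fls,flw,fns,fnu,fnw,fsw,fuv,fvw,hnv,hsu,iln,lnu,lnv] rk=26  ker:hin,his,hiu,hls,hlw,hns,hnu,hnw,hsw,huv,ils,ins,inu,isu,ivw,lns,lnw,lsw,luv,nsu,nsw,nuv
∂3: piv[fhin,fhiu,fhls,fhlw,fhns,fhnu,fhnw,fhsw,finu,fivw,flnw,fnsw,hins,hisu,hnsu,ilns,lnuv] rk=17  ker:hinu,hnsw,insu
b_1=(35−8)−26=1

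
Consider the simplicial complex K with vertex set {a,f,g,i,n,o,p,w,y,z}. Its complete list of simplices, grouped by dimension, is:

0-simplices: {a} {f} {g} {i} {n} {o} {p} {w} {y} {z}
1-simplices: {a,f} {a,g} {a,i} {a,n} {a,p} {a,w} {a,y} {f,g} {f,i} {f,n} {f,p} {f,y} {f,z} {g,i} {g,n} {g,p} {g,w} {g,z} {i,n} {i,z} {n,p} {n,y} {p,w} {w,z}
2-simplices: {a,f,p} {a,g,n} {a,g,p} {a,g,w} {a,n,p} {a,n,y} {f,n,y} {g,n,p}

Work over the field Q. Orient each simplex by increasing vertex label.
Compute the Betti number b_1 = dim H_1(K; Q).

b_1=9

n_0=10 n_1=24 n_2=8  [Q]
∂1: piv[af,ag,ai,an,ap,aw,ay,fz] rk=8  ker:fg,fi,fn,fp,fy,gi,gn,gp,gw,gz,in,iz,np,ny,pw,wz
∂2: piv[afp,agn,agp,agw,anp,any,fny] rk=7  ker:gnp
b_1=(24−8)−7=9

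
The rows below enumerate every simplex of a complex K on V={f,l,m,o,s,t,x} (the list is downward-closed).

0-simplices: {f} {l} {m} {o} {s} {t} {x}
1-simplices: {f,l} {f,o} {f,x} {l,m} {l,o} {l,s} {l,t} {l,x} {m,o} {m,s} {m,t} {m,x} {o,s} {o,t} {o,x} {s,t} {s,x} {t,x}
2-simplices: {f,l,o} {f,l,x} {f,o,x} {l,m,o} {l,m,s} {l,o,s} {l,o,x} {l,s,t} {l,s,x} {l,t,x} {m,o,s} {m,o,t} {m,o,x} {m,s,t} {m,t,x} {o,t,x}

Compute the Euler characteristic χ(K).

χ(K)=5

n_0=7 n_1=18 n_2=16
χ=+7−18+16=5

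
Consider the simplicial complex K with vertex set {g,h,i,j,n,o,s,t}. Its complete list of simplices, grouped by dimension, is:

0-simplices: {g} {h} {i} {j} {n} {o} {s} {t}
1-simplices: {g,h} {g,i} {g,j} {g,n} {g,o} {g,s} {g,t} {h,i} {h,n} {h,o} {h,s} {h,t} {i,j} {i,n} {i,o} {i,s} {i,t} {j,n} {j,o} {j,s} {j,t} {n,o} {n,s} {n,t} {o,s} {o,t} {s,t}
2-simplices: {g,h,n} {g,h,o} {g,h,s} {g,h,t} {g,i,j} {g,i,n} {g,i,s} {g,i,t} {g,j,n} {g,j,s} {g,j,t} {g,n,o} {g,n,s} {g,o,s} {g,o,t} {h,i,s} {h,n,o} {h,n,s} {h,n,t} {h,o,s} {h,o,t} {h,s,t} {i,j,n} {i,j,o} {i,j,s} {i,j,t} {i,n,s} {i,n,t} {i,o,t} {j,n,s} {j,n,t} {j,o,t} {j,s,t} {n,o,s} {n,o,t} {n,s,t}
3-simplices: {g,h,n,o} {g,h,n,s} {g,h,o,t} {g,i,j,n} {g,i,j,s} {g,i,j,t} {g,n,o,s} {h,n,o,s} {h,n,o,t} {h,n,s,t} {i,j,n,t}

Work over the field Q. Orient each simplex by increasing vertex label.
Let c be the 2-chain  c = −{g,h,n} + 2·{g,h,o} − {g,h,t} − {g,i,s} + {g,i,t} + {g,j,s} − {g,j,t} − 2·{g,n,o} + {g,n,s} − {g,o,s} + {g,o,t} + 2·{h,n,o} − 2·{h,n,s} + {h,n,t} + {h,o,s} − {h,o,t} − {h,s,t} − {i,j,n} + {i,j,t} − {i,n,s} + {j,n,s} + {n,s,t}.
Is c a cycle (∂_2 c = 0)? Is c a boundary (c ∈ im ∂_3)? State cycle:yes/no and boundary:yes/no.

n_0=8 n_1=27 n_2=36 n_3=11  [Q]
∂1: piv[gh,gi,gj,gn,go,gs,gt] rk=7  ker:hi,hn,ho,hs,ht,ij,in,io,is,it,jn,jo,js,jt,no,ns,nt,os,ot,st
∂2: piv[ghn,gho,ghs,ght,gij,gin,gis,git,gjn,gjs,gjt,gno,gns,gos,got,his,hnt,hst,ijo,iot] rk=20  ker:hno,hns,hos,hot,ijn,ijs,ijt,ins,int,jns,jnt,jot,jst,nos,not,nst
∂3: piv[ghno,ghns,ghot,gijn,gijs,gijt,gnos,hnos,hnot,hnst,ijnt] rk=11
∂2c = 0
c vs im∂3: residual ≠ 0 ⇒ not boundary

cycle:yes boundary:no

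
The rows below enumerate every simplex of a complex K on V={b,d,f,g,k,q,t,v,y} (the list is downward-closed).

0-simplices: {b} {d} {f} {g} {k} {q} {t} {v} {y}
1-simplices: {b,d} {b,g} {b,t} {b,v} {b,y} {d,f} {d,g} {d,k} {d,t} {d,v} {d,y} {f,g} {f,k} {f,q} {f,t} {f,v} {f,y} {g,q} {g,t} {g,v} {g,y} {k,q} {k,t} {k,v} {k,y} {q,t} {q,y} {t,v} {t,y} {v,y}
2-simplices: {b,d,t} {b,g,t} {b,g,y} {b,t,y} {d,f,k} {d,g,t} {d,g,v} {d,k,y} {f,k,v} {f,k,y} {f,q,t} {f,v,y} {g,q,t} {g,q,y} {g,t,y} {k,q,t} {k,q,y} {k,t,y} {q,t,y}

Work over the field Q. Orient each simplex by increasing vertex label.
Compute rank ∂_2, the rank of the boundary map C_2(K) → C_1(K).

n_0=9 n_1=30 n_2=19  [Q]
∂1: piv[bd,bg,bt,bv,by,df,dk,fq] rk=8  ker:dg,dt,dv,dy,fg,fk,ft,fv,fy,gq,gt,gv,gy,kq,kt,kv,ky,qt,qy,tv,ty,vy
∂2: piv[bdt,bgt,bgy,bty,dfk,dgt,dgv,dky,fkv,fky,fqt,fvy,gqt,gqy,kqt,kqy] rk=16  ker:gty,kty,qty
rk∂_2=16

rank∂_2=16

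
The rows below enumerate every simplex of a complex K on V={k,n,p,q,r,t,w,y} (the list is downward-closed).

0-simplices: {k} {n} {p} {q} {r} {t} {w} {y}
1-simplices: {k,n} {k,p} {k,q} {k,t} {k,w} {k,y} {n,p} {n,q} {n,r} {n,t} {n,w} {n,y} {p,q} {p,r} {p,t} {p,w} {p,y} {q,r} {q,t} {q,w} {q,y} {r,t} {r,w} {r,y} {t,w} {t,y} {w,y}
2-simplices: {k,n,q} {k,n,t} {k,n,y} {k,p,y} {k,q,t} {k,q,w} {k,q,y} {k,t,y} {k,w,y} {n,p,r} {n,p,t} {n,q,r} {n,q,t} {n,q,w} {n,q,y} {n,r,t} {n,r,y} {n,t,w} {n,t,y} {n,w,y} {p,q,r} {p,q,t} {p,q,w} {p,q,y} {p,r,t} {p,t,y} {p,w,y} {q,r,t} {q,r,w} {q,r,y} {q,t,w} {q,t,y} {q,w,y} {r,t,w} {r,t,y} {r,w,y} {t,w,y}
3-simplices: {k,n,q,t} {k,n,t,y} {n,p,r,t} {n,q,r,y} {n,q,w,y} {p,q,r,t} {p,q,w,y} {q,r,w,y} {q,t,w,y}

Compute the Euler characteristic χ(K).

χ(K)=9

n_0=8 n_1=27 n_2=37 n_3=9
χ=+8−27+37−9=9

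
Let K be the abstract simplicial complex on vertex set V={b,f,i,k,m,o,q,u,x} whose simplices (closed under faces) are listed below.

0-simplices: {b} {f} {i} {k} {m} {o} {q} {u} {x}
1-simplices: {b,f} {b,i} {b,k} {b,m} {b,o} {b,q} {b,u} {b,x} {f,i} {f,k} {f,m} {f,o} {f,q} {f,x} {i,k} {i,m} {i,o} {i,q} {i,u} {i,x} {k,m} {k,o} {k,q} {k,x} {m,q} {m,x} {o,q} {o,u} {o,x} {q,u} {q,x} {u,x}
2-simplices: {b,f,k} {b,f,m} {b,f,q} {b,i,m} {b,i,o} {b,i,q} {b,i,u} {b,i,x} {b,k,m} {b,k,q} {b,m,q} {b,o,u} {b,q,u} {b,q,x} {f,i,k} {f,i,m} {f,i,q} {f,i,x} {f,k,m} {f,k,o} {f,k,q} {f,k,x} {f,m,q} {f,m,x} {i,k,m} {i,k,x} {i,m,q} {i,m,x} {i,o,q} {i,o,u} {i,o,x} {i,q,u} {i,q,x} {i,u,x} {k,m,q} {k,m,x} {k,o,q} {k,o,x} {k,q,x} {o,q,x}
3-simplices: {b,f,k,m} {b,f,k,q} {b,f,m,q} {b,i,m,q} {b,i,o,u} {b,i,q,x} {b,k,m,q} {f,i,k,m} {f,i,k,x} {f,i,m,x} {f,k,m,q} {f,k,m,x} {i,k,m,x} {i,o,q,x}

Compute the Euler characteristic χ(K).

χ(K)=3

n_0=9 n_1=32 n_2=40 n_3=14
χ=+9−32+40−14=3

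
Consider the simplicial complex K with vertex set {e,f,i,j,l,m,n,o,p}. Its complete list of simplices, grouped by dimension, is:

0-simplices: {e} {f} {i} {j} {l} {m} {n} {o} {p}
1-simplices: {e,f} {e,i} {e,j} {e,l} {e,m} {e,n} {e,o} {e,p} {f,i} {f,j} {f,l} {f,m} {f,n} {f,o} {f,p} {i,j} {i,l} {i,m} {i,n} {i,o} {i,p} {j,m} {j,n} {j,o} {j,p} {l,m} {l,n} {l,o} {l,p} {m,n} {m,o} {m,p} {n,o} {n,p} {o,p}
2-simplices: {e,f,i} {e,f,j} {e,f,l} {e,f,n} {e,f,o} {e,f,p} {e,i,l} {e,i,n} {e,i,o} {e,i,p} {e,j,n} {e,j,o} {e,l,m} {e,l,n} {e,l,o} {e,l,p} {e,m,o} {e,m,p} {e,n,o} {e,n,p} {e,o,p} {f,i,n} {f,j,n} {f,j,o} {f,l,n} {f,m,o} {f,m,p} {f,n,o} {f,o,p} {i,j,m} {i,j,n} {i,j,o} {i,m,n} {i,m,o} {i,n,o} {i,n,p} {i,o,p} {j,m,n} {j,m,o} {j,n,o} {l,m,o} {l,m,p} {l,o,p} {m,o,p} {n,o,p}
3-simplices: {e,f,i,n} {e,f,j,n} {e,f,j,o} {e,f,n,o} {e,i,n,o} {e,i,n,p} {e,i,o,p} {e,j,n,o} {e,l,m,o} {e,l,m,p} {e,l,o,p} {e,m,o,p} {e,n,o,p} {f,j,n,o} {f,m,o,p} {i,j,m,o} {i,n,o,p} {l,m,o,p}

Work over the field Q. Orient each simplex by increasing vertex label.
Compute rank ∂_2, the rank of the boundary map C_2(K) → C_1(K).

rank∂_2=26

n_0=9 n_1=35 n_2=45 n_3=18  [Q]
∂1: piv[ef,ei,ej,el,em,en,eo,ep] rk=8  ker:fi,fj,fl,fm,fn,fo,fp,ij,il,im,in,io,ip,jm,jn,jo,jp,lm,ln,lo,lp,mn,mo,mp,no,np,op
∂2: piv[efi,efj,efl,efn,efo,efp,eil,ein,eio,eip,ejn,ejo,elm,eln,elo,elp,emo,emp,eno,enp,eop,fmo,ijm,ijn,imn,imo] rk=26  ker:fin,fjn,fjo,fln,fmp,fno,fop,ijo,ino,inp,iop,jmn,jmo,jno,lmo,lmp,lop,mop,nop
∂3: piv[efin,efjn,efjo,efno,eino,einp,eiop,ejno,elmo,elmp,elop,emop,enop,fmop,ijmo] rk=15  ker:fjno,inop,lmop
rk∂_2=26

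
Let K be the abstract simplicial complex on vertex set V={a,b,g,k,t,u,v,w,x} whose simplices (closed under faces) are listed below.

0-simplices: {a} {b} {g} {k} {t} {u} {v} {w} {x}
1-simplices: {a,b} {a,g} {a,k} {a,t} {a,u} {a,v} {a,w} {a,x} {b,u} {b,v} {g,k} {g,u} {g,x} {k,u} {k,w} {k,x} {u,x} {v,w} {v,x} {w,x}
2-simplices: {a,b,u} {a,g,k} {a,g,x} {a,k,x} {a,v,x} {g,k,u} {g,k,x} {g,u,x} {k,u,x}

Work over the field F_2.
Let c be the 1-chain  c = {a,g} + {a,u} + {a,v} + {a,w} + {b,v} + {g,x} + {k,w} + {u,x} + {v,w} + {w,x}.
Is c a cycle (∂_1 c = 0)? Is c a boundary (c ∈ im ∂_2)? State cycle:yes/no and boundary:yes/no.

n_0=9 n_1=20 n_2=9  [Z2]
∂1: piv[ab,ag,ak,at,au,av,aw,ax] rk=8  ker:bu,bv,gk,gu,gx,ku,kw,kx,ux,vw,vx,wx
∂2: piv[abu,agk,agx,akx,avx,gku,gux] rk=7  ker:gkx,kux
∂1c = {b} + {k} + {v} + {x}

cycle:no boundary:no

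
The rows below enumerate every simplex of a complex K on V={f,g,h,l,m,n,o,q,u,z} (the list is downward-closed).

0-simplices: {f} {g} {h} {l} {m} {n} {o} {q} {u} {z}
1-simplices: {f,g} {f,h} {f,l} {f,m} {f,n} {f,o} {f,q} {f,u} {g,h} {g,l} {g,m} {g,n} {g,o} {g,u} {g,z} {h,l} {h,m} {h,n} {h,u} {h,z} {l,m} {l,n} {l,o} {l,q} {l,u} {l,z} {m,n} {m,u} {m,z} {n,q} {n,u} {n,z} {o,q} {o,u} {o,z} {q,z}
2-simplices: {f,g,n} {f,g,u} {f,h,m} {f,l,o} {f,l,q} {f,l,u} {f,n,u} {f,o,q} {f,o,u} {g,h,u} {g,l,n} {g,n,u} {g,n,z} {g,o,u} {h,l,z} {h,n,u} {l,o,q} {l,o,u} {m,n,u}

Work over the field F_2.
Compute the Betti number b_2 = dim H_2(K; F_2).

b_2=3

n_0=10 n_1=36 n_2=19  [Z2]
∂1: piv[fg,fh,fl,fm,fn,fo,fq,fu,gz] rk=9  ker:gh,gl,gm,gn,go,gu,hl,hm,hn,hu,hz,lm,ln,lo,lq,lu,lz,mn,mu,mz,nq,nu,nz,oq,ou,oz,qz
∂2: piv[fgn,fgu,fhm,flo,flq,flu,fnu,foq,fou,ghu,gln,gnz,gou,hlz,hnu,mnu] rk=16  ker:gnu,loq,lou
b_2=(19−16)−0=3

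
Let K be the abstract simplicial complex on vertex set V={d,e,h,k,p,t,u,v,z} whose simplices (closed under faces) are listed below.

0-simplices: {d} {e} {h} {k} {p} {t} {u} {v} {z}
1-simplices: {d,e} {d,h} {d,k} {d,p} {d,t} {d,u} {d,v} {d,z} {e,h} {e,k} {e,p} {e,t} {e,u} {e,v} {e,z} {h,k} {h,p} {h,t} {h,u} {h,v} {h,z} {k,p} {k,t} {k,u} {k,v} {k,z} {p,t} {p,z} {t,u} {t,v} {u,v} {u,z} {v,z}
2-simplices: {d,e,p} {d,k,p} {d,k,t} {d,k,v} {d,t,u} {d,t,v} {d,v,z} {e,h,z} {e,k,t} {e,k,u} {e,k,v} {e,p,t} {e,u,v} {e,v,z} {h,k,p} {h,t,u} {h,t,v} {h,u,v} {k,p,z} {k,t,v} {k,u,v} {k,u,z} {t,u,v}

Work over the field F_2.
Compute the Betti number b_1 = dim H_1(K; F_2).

b_1=5

n_0=9 n_1=33 n_2=23  [Z2]
∂1: piv[de,dh,dk,dp,dt,du,dv,dz] rk=8  ker:eh,ek,ep,et,eu,ev,ez,hk,hp,ht,hu,hv,hz,kp,kt,ku,kv,kz,pt,pz,tu,tv,uv,uz,vz
∂2: piv[dep,dkp,dkt,dkv,dtu,dtv,dvz,ehz,ekt,eku,ekv,ept,euv,evz,hkp,htu,htv,huv,kpz,kuz] rk=20  ker:ktv,kuv,tuv
b_1=(33−8)−20=5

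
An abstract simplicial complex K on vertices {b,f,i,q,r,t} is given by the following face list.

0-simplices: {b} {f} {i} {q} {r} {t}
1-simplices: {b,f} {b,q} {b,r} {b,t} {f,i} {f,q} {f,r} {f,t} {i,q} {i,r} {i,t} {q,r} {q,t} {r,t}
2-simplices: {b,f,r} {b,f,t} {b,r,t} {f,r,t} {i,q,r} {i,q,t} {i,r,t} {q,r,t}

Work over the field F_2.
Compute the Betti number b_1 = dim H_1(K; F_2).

b_1=3

n_0=6 n_1=14 n_2=8  [Z2]
∂1: piv[bf,bq,br,bt,fi] rk=5  ker:fq,fr,ft,iq,ir,it,qr,qt,rt
∂2: piv[bfr,bft,brt,iqr,iqt,irt] rk=6  ker:frt,qrt
b_1=(14−5)−6=3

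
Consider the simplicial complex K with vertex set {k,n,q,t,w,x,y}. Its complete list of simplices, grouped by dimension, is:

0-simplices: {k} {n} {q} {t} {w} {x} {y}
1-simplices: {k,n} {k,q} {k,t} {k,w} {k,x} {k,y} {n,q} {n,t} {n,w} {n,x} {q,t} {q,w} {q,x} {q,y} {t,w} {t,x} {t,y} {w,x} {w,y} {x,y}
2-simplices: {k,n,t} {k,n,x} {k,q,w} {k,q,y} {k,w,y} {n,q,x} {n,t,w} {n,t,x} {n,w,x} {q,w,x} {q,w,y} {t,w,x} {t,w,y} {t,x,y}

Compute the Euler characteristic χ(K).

n_0=7 n_1=20 n_2=14
χ=+7−20+14=1

χ(K)=1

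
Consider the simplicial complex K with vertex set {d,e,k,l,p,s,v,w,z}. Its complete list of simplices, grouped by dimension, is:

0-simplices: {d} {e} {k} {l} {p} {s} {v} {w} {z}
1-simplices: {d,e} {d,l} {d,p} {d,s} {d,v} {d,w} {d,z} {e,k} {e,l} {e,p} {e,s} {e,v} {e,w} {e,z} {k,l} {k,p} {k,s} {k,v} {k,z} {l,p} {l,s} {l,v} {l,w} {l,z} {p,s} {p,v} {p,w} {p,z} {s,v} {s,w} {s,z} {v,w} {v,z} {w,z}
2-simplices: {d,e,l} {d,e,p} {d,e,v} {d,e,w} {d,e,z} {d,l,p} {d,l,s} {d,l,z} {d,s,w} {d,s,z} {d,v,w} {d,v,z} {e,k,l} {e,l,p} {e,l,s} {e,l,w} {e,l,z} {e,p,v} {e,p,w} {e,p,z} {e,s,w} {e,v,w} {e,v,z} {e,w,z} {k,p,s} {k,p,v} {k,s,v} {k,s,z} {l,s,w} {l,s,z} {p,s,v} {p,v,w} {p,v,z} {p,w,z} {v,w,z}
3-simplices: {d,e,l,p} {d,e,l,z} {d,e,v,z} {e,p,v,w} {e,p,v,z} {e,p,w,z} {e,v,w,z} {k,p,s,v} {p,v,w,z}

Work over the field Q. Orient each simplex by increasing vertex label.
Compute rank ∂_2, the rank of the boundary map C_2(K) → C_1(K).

rank∂_2=23

n_0=9 n_1=34 n_2=35 n_3=9  [Q]
∂1: piv[de,dl,dp,ds,dv,dw,dz,ek] rk=8  ker:el,ep,es,ev,ew,ez,kl,kp,ks,kv,kz,lp,ls,lv,lw,lz,ps,pv,pw,pz,sv,sw,sz,vw,vz,wz
∂2: piv[del,dep,dev,dew,dez,dlp,dls,dlz,dsw,dsz,dvw,dvz,ekl,els,elw,epv,epw,epz,ewz,kps,kpv,ksv,ksz] rk=23  ker:elp,elz,esw,evw,evz,lsw,lsz,psv,pvw,pvz,pwz,vwz
∂3: piv[delp,delz,devz,epvw,epvz,epwz,evwz,kpsv] rk=8  ker:pvwz
rk∂_2=23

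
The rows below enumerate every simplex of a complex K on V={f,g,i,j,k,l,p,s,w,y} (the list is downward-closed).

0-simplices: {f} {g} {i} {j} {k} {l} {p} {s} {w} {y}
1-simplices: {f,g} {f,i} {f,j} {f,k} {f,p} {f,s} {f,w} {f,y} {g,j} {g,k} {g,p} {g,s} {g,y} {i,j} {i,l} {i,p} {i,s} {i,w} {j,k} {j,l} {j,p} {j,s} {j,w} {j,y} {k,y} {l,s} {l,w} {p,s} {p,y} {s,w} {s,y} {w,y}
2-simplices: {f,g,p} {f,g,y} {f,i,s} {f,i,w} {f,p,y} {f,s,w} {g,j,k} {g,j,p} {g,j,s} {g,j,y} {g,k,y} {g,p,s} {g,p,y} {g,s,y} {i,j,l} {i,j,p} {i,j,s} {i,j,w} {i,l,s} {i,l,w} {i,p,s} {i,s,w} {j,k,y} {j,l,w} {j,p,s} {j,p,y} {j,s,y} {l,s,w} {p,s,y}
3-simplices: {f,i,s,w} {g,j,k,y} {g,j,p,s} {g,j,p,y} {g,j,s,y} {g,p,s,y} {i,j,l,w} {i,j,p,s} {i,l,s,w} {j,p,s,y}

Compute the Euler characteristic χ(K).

n_0=10 n_1=32 n_2=29 n_3=10
χ=+10−32+29−10=-3

χ(K)=-3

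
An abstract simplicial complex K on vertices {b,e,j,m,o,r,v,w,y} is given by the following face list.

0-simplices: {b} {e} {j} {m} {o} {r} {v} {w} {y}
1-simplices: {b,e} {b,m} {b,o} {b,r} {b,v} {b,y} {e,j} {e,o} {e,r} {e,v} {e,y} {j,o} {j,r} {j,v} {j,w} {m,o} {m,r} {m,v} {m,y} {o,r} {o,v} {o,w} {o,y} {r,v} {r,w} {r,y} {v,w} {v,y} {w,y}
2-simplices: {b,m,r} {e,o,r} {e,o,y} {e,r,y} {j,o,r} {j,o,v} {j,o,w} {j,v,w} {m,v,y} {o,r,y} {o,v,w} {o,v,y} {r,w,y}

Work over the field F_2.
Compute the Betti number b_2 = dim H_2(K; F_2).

n_0=9 n_1=29 n_2=13  [Z2]
∂1: piv[be,bm,bo,br,bv,by,ej,jw] rk=8  ker:eo,er,ev,ey,jo,jr,jv,mo,mr,mv,my,or,ov,ow,oy,rv,rw,ry,vw,vy,wy
∂2: piv[bmr,eor,eoy,ery,jor,jov,jow,jvw,mvy,ovy,rwy] rk=11  ker:ory,ovw
b_2=(13−11)−0=2

b_2=2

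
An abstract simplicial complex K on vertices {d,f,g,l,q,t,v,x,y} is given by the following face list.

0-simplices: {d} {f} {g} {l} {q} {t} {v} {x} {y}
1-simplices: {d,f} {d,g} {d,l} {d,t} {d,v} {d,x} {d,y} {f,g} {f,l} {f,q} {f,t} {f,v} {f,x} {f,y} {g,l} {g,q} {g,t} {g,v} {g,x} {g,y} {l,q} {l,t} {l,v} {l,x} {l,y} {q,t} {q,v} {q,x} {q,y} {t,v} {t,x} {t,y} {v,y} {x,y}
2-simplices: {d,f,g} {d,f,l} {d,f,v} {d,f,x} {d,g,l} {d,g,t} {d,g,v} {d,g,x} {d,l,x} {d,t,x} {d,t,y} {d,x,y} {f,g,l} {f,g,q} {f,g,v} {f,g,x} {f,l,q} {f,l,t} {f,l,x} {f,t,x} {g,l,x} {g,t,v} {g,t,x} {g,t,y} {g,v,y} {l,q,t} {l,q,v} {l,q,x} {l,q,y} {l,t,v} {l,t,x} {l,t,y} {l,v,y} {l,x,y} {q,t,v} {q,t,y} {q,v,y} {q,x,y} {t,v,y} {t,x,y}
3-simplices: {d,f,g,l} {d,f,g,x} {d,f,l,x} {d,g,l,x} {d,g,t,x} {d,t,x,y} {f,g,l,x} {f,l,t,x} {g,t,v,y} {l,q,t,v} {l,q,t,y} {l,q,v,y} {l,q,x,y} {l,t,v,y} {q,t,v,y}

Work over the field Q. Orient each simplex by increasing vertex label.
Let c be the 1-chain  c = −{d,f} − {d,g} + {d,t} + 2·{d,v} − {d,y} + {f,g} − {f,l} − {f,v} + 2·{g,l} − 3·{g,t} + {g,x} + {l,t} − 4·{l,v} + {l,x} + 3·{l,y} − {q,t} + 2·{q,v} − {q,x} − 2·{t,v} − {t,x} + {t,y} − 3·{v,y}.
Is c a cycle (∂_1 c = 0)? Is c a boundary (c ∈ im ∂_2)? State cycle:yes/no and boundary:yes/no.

cycle:yes boundary:yes

n_0=9 n_1=34 n_2=40 n_3=15  [Q]
∂1: piv[df,dg,dl,dt,dv,dx,dy,fq] rk=8  ker:fg,fl,ft,fv,fx,fy,gl,gq,gt,gv,gx,gy,lq,lt,lv,lx,ly,qt,qv,qx,qy,tv,tx,ty,vy,xy
∂2: piv[dfg,dfl,dfv,dfx,dgl,dgt,dgv,dgx,dlx,dtx,dty,dxy,fgq,flq,flt,ftx,gtv,gty,gvy,lqt,lqv,lqx,lqy,ltv,lty] rk=25  ker:fgl,fgv,fgx,flx,glx,gtx,ltx,lvy,lxy,qtv,qty,qvy,qxy,tvy,txy
∂3: piv[dfgl,dfgx,dflx,dglx,dgtx,dtxy,fltx,gtvy,lqtv,lqty,lqvy,lqxy,ltvy] rk=13  ker:fglx,qtvy
∂1c = 0
c vs im∂2: reduces to 0 ⇒ boundary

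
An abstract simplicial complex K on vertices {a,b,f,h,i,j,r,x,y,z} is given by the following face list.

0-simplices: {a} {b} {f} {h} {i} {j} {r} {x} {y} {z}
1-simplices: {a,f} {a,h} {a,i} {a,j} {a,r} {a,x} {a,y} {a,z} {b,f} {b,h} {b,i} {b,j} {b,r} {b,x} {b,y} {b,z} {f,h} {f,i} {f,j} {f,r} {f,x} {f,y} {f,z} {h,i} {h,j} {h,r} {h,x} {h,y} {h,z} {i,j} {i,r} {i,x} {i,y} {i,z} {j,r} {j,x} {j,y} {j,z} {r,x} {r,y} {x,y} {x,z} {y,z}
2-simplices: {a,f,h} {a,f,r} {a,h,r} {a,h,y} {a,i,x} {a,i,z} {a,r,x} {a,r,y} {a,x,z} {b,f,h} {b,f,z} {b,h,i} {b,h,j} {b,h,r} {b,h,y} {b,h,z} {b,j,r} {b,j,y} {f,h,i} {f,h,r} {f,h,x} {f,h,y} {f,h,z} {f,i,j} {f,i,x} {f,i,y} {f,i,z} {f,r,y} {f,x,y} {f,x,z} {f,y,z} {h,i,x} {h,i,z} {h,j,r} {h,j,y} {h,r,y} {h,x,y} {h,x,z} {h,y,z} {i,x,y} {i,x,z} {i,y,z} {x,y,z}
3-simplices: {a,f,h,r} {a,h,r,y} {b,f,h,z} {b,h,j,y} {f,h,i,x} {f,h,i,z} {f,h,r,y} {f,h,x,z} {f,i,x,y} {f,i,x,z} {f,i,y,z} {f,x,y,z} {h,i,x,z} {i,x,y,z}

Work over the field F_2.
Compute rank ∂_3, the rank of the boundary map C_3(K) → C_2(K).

n_0=10 n_1=43 n_2=43 n_3=14  [Z2]
∂1: piv[af,ah,ai,aj,ar,ax,ay,az,bf] rk=9  ker:bh,bi,bj,br,bx,by,bz,fh,fi,fj,fr,fx,fy,fz,hi,hj,hr,hx,hy,hz,ij,ir,ix,iy,iz,jr,jx,jy,jz,rx,ry,xy,xz,yz
∂2: piv[afh,afr,ahr,ahy,aix,aiz,arx,ary,axz,bfh,bfz,bhi,bhj,bhr,bhy,bhz,bjr,bjy,fhi,fhx,fhy,fij,fix,fiy,fiz,fxy,fyz] rk=27  ker:fhr,fhz,fry,fxz,hix,hiz,hjr,hjy,hry,hxy,hxz,hyz,ixy,ixz,iyz,xyz
∂3: piv[afhr,ahry,bfhz,bhjy,fhix,fhiz,fhry,fhxz,fixy,fixz,fiyz,fxyz] rk=12  ker:hixz,ixyz
rk∂_3=12

rank∂_3=12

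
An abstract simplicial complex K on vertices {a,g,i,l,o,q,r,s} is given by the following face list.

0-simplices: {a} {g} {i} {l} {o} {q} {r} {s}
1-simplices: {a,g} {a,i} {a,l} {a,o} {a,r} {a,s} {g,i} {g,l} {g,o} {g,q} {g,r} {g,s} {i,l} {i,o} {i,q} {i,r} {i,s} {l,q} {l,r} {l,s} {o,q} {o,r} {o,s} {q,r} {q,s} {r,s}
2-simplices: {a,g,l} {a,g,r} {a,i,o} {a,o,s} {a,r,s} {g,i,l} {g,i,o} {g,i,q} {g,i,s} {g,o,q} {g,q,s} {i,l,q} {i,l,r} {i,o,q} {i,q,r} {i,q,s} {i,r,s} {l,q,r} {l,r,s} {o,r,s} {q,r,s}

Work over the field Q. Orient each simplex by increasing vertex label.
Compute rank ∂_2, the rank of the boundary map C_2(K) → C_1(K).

n_0=8 n_1=26 n_2=21  [Q]
∂1: piv[ag,ai,al,ao,ar,as,gq] rk=7  ker:gi,gl,go,gr,gs,il,io,iq,ir,is,lq,lr,ls,oq,or,os,qr,qs,rs
∂2: piv[agl,agr,aio,aos,ars,gil,gio,giq,gis,goq,gqs,ilq,ilr,iqr,irs,lrs,ors] rk=17  ker:ioq,iqs,lqr,qrs
rk∂_2=17

rank∂_2=17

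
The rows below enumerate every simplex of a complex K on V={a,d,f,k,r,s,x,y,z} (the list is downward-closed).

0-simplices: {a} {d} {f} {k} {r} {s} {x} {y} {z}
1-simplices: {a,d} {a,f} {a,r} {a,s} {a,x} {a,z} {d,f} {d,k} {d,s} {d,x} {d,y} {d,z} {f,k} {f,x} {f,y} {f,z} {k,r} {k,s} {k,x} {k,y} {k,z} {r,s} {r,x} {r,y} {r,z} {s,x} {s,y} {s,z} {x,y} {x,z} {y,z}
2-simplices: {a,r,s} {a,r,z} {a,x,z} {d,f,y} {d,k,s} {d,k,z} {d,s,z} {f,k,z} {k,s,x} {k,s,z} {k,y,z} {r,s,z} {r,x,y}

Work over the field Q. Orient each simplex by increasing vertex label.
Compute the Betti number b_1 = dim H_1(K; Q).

n_0=9 n_1=31 n_2=13  [Q]
∂1: piv[ad,af,ar,as,ax,az,dk,dy] rk=8  ker:df,ds,dx,dz,fk,fx,fy,fz,kr,ks,kx,ky,kz,rs,rx,ry,rz,sx,sy,sz,xy,xz,yz
∂2: piv[ars,arz,axz,dfy,dks,dkz,dsz,fkz,ksx,kyz,rsz,rxy] rk=12  ker:ksz
b_1=(31−8)−12=11

b_1=11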